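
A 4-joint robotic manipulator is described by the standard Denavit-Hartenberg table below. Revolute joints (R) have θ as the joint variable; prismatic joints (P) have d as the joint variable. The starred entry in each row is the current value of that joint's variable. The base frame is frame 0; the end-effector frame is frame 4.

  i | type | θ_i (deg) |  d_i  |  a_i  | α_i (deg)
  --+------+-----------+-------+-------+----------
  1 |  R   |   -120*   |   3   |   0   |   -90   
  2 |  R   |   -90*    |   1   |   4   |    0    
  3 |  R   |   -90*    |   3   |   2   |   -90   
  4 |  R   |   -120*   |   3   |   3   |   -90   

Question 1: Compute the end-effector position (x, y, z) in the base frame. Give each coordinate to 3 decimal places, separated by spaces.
5.964 -2.866 10.000

after link 1: o_1 = (0.0000, 0.0000, 3.0000)
after link 2: o_2 = (0.8660, -0.5000, 7.0000)
after link 3: o_3 = (4.4641, -0.2679, 7.0000)
after link 4: o_4 = (5.9641, -2.8660, 10.0000)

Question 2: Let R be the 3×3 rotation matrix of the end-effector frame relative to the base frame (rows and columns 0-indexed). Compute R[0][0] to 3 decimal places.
0.500

End-effector x-axis (col 0 of R) = (0.5000,-0.8660,-0.0000)
R[0][0] = 0.5000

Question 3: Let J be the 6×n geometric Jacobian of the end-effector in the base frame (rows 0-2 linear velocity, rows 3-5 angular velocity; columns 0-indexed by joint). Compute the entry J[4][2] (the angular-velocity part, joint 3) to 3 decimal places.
-0.500

axis z_2 = (0.8660,-0.5000,0.0000); lever o_n−o_2 = (5.0981,-2.3660,3.0000)
cross product → J_v[:, 2] = (-1.5000,-2.5981,0.5000)
J_ω[:, 2] = z_2
entry J[4][2] = -0.5000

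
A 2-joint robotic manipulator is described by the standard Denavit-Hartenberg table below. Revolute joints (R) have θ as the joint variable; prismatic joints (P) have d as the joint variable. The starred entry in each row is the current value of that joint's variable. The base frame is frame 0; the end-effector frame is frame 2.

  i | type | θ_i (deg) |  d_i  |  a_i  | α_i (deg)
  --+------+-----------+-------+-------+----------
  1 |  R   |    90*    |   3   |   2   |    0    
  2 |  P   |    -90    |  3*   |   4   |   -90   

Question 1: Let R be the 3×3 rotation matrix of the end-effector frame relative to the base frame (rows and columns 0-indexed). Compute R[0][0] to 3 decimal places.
1.000

End-effector x-axis (col 0 of R) = (1.0000,0.0000,0.0000)
R[0][0] = 1.0000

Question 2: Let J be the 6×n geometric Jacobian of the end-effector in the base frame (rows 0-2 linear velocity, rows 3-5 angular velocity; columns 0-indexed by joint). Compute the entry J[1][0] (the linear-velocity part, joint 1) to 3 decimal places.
4.000

axis z_0 = ẑ; lever o_n−o_0 = (4.0000,2.0000,6.0000)
cross product → J_v[:, 0] = (-2.0000,4.0000,0.0000)
J_ω[:, 0] = z_0
entry J[1][0] = 4.0000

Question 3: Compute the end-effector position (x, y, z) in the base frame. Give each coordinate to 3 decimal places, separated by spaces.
4.000 2.000 6.000

after link 1: o_1 = (0.0000, 2.0000, 3.0000)
after link 2: o_2 = (4.0000, 2.0000, 6.0000)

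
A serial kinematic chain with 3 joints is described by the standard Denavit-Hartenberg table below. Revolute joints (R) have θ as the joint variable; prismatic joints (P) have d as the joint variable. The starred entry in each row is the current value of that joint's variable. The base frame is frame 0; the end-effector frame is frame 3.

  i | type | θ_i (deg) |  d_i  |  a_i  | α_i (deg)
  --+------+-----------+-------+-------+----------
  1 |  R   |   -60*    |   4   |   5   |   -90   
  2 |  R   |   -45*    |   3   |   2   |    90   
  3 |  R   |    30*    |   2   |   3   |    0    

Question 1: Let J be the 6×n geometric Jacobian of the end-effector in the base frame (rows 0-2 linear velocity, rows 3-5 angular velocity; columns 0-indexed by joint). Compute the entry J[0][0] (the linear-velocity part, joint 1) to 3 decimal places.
axis z_0 = ẑ; lever o_n−o_0 = (7.3157,-3.6711,8.6655)
cross product → J_v[:, 0] = (3.6711,7.3157,-0.0000)
J_ω[:, 0] = z_0
entry J[0][0] = 3.6711

3.671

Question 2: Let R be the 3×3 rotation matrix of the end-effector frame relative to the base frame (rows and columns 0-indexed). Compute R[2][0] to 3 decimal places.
0.612

End-effector x-axis (col 0 of R) = (0.7392,-0.2803,0.6124)
R[2][0] = 0.6124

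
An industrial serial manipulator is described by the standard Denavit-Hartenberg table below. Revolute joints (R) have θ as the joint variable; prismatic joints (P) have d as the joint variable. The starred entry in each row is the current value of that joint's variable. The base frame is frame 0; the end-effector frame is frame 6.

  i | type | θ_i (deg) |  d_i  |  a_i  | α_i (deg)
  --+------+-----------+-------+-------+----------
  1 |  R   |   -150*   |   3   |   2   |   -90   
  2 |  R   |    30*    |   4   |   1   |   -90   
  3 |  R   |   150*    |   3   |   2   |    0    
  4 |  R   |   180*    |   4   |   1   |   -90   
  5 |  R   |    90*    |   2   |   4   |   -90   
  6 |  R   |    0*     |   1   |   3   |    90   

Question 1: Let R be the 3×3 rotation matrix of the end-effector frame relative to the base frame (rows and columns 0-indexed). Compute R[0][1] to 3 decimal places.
End-effector y-axis (col 1 of R) = (0.3995,0.8080,0.4330)
R[0][1] = 0.3995

0.400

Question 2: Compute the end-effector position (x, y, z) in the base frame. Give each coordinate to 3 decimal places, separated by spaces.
after link 1: o_1 = (-1.7321, -1.0000, 3.0000)
after link 2: o_2 = (-0.4821, -4.8971, 2.5000)
after link 3: o_3 = (1.6160, -2.5311, 0.7679)
after link 4: o_4 = (2.9486, -2.3391, -3.1292)
after link 5: o_5 = (-0.3995, -2.2721, -0.1651)
after link 6: o_6 = (-1.2990, -2.2141, 2.8660)

-1.299 -2.214 2.866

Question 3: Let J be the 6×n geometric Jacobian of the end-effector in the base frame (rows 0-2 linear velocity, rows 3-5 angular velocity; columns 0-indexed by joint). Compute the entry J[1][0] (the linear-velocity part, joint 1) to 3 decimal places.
-1.299

axis z_0 = ẑ; lever o_n−o_0 = (-1.2990,-2.2141,2.8660)
cross product → J_v[:, 0] = (2.2141,-1.2990,0.0000)
J_ω[:, 0] = z_0
entry J[1][0] = -1.2990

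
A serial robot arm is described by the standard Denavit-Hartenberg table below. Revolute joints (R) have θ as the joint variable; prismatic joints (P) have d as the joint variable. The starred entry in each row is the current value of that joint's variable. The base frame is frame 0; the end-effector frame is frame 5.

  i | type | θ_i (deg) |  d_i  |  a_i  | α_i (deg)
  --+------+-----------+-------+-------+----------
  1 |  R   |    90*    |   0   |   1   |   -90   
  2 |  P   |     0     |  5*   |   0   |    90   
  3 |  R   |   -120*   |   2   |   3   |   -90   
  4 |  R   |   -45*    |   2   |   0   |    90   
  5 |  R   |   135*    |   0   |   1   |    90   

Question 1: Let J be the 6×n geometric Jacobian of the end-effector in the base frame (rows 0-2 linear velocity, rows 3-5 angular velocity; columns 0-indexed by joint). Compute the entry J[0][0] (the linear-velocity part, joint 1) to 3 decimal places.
axis z_0 = ẑ; lever o_n−o_0 = (-1.4814,2.0944,1.5000)
cross product → J_v[:, 0] = (-2.0944,-1.4814,0.0000)
J_ω[:, 0] = z_0
entry J[0][0] = -2.0944

-2.094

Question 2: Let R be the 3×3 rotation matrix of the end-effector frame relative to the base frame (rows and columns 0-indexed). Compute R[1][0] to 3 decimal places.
End-effector x-axis (col 0 of R) = (-0.0795,0.8624,-0.5000)
R[1][0] = 0.8624

0.862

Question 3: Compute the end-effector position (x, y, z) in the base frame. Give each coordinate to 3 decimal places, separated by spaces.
-1.481 2.094 1.500

after link 1: o_1 = (0.0000, 1.0000, 0.0000)
after link 2: o_2 = (-5.0000, 1.0000, 0.0000)
after link 3: o_3 = (-2.4019, -0.5000, 2.0000)
after link 4: o_4 = (-1.4019, 1.2321, 2.0000)
after link 5: o_5 = (-1.4814, 2.0944, 1.5000)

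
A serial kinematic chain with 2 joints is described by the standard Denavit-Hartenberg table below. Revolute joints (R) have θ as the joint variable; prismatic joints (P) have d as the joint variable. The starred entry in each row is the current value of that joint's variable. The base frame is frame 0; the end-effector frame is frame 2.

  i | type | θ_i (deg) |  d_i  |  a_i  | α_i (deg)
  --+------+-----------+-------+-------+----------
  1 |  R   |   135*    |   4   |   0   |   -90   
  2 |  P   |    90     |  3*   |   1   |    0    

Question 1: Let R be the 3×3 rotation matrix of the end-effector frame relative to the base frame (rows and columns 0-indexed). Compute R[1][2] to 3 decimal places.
End-effector z-axis (col 2 of R) = (-0.7071,-0.7071,0.0000)
R[1][2] = -0.7071

-0.707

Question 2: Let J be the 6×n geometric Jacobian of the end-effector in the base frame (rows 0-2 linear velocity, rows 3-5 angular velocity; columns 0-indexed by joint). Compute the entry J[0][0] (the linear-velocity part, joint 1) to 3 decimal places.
2.121

axis z_0 = ẑ; lever o_n−o_0 = (-2.1213,-2.1213,3.0000)
cross product → J_v[:, 0] = (2.1213,-2.1213,0.0000)
J_ω[:, 0] = z_0
entry J[0][0] = 2.1213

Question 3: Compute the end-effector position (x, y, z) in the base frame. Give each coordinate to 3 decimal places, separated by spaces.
-2.121 -2.121 3.000

after link 1: o_1 = (0.0000, 0.0000, 4.0000)
after link 2: o_2 = (-2.1213, -2.1213, 3.0000)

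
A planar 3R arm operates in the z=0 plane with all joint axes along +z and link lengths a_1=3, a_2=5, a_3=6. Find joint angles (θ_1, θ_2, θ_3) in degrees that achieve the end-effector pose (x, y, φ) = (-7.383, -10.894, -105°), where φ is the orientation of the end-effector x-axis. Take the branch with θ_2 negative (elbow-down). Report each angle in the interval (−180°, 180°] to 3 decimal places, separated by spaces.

wrist centre = target − a_3·(cos φ, sin φ) = (-5.8301, -5.0984)
cos θ_2 = (59.9840−3²−5²)/(2·3·5) = 0.8661; θ_2 = -29.9875° (elbow-down)
β = atan2(-5.0984,-5.8301) = -138.8301°; ψ = atan2(-2.4991,7.3307) = -18.8244°
θ_1 = β − ψ = -120.0057°
θ_3 = φ − θ_1 − θ_2 = 44.9932° (wrapped to (-180°,180°])

-120.006 -29.987 44.993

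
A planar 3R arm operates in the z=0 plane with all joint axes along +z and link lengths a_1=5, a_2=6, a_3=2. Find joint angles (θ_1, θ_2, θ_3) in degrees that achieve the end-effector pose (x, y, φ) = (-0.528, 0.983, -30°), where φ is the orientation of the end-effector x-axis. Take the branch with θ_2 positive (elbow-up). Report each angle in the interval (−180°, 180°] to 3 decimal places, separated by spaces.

44.998 149.997 135.005

wrist centre = target − a_3·(cos φ, sin φ) = (-2.2601, 1.9830)
cos θ_2 = (9.0401−5²−6²)/(2·5·6) = -0.8660; θ_2 = 149.9969° (elbow-up)
β = atan2(1.9830,-2.2601) = 138.7358°; ψ = atan2(3.0003,-0.1960) = 93.7374°
θ_1 = β − ψ = 44.9984°
θ_3 = φ − θ_1 − θ_2 = 135.0047° (wrapped to (-180°,180°])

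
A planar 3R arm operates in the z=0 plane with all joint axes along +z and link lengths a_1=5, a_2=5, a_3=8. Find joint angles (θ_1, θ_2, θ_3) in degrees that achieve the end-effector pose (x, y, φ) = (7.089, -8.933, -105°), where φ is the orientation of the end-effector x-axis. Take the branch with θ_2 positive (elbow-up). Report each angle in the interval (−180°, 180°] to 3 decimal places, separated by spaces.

wrist centre = target − a_3·(cos φ, sin φ) = (9.1596, -1.2056)
cos θ_2 = (85.3509−5²−5²)/(2·5·5) = 0.7070; θ_2 = 45.0073° (elbow-up)
β = atan2(-1.2056,9.1596) = -7.4983°; ψ = atan2(3.5360,8.5351) = 22.5036°
θ_1 = β − ψ = -30.0019°
θ_3 = φ − θ_1 − θ_2 = -120.0054° (wrapped to (-180°,180°])

-30.002 45.007 -120.005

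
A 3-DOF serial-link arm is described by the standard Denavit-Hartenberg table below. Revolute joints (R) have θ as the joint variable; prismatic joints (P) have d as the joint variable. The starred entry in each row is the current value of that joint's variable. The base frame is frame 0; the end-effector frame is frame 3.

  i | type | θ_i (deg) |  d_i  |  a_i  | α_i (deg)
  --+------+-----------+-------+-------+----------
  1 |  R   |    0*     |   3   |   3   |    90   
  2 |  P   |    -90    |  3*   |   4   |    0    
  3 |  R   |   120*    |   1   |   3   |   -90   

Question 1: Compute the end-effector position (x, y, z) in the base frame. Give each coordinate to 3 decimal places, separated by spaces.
after link 1: o_1 = (3.0000, 0.0000, 3.0000)
after link 2: o_2 = (3.0000, -3.0000, -1.0000)
after link 3: o_3 = (5.5981, -4.0000, 0.5000)

5.598 -4.000 0.500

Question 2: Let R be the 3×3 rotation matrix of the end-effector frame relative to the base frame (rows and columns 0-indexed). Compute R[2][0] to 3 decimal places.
0.500

End-effector x-axis (col 0 of R) = (0.8660,0.0000,0.5000)
R[2][0] = 0.5000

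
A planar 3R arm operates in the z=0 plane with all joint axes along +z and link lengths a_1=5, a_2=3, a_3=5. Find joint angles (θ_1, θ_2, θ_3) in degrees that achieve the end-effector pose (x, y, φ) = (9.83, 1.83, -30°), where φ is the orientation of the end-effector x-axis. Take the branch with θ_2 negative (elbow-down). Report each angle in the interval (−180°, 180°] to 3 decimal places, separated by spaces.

60.002 -60.006 -29.996

wrist centre = target − a_3·(cos φ, sin φ) = (5.4999, 4.3300)
cos θ_2 = (48.9975−5²−3²)/(2·5·3) = 0.4999; θ_2 = -60.0055° (elbow-down)
β = atan2(4.3300,5.4999) = 38.2130°; ψ = atan2(-2.5982,6.4998) = -21.7886°
θ_1 = β − ψ = 60.0017°
θ_3 = φ − θ_1 − θ_2 = -29.9962° (wrapped to (-180°,180°])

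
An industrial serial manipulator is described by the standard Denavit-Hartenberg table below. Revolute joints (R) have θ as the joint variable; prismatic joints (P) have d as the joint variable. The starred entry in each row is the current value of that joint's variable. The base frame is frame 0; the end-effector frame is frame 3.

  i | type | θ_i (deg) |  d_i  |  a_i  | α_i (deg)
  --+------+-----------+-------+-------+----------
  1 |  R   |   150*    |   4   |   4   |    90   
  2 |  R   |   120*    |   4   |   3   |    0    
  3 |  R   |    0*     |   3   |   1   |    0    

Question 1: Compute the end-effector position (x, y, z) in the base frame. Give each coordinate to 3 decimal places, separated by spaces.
1.768 7.062 7.464

after link 1: o_1 = (-3.4641, 2.0000, 4.0000)
after link 2: o_2 = (-0.1651, 4.7141, 6.5981)
after link 3: o_3 = (1.7679, 7.0622, 7.4641)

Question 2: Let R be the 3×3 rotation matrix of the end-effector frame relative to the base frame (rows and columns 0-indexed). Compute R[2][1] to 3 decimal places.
End-effector y-axis (col 1 of R) = (0.7500,-0.4330,-0.5000)
R[2][1] = -0.5000

-0.500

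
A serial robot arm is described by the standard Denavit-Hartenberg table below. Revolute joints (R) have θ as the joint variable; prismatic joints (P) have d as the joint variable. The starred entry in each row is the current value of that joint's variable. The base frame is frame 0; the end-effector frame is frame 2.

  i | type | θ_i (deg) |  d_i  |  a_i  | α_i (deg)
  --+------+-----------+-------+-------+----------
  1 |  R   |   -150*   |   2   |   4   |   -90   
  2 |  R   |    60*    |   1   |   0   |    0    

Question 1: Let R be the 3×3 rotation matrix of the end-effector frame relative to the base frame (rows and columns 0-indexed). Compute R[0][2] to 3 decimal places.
0.500

End-effector z-axis (col 2 of R) = (0.5000,-0.8660,0.0000)
R[0][2] = 0.5000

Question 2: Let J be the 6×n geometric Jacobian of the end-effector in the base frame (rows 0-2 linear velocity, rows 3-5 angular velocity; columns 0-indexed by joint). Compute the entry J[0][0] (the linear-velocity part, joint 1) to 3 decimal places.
axis z_0 = ẑ; lever o_n−o_0 = (-2.9641,-2.8660,2.0000)
cross product → J_v[:, 0] = (2.8660,-2.9641,0.0000)
J_ω[:, 0] = z_0
entry J[0][0] = 2.8660

2.866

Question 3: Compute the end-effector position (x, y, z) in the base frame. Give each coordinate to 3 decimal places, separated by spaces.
-2.964 -2.866 2.000

after link 1: o_1 = (-3.4641, -2.0000, 2.0000)
after link 2: o_2 = (-2.9641, -2.8660, 2.0000)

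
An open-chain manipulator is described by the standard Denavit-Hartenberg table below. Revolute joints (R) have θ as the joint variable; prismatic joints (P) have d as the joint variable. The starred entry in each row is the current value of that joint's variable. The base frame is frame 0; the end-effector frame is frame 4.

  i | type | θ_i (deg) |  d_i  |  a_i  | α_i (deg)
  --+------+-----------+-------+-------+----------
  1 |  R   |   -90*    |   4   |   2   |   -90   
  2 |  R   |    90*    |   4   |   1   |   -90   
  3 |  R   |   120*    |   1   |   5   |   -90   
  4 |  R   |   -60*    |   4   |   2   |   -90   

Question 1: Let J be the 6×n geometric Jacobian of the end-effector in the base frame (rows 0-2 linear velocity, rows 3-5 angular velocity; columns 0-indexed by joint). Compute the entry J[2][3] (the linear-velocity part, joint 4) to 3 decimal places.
0.866

axis z_3 = (0.5000,0.0000,0.8660); lever o_n−o_3 = (1.1340,1.7321,3.9641)
cross product → J_v[:, 3] = (-1.5000,-1.0000,0.8660)
J_ω[:, 3] = z_3
entry J[2][3] = 0.8660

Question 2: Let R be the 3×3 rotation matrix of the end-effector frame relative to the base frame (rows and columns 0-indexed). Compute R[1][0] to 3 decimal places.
End-effector x-axis (col 0 of R) = (-0.4330,0.8660,0.2500)
R[1][0] = 0.8660

0.866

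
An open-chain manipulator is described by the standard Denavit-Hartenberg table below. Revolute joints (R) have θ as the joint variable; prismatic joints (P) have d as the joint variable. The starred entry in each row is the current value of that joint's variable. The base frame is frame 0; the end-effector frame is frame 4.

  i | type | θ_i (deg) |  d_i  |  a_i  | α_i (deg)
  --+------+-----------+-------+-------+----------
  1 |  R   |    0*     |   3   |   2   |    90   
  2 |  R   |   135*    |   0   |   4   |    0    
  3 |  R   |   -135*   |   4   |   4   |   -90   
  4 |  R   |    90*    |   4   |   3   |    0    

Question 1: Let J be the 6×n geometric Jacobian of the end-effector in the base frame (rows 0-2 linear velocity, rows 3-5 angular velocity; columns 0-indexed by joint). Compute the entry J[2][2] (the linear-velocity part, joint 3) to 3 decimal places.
axis z_2 = (0.0000,-1.0000,0.0000); lever o_n−o_2 = (4.0000,-1.0000,4.0000)
cross product → J_v[:, 2] = (-4.0000,0.0000,4.0000)
J_ω[:, 2] = z_2
entry J[2][2] = 4.0000

4.000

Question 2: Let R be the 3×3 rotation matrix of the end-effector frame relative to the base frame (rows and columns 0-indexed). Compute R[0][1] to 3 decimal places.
End-effector y-axis (col 1 of R) = (-1.0000,0.0000,0.0000)
R[0][1] = -1.0000

-1.000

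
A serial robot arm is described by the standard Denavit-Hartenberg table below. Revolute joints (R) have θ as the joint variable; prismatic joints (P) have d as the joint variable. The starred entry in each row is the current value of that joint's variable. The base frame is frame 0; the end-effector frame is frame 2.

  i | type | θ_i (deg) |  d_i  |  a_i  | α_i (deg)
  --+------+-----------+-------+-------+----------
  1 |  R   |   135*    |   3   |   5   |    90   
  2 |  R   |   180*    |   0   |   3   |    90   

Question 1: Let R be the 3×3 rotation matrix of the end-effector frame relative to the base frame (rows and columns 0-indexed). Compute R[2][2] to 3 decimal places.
1.000

End-effector z-axis (col 2 of R) = (-0.0000,0.0000,1.0000)
R[2][2] = 1.0000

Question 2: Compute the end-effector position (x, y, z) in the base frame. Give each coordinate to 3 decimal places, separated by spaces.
-1.414 1.414 3.000

after link 1: o_1 = (-3.5355, 3.5355, 3.0000)
after link 2: o_2 = (-1.4142, 1.4142, 3.0000)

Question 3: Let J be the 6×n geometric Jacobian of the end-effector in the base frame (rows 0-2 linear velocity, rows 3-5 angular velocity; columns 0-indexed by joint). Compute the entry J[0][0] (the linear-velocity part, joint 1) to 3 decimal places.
-1.414

axis z_0 = ẑ; lever o_n−o_0 = (-1.4142,1.4142,3.0000)
cross product → J_v[:, 0] = (-1.4142,-1.4142,0.0000)
J_ω[:, 0] = z_0
entry J[0][0] = -1.4142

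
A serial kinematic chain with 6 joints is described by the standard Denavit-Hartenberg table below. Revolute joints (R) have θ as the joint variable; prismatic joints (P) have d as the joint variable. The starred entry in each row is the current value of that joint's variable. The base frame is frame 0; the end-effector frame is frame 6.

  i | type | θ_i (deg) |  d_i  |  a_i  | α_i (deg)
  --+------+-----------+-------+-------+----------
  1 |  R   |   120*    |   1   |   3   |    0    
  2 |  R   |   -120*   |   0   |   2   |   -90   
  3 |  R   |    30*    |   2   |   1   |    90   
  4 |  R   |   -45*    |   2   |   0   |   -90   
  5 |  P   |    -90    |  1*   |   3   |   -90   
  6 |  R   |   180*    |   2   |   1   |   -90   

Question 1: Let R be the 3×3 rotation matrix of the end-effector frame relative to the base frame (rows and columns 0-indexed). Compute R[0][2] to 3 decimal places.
End-effector z-axis (col 2 of R) = (0.6124,0.7071,-0.3536)
R[0][2] = 0.6124

0.612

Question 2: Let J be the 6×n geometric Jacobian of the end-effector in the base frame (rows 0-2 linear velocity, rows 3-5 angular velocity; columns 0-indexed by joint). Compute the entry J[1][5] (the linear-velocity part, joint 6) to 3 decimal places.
0.707

axis z_5 = (0.6124,-0.7071,-0.3536); lever o_n−o_5 = (0.7247,-1.4142,-1.5731)
cross product → J_v[:, 5] = (0.6124,0.7071,-0.3536)
J_ω[:, 5] = z_5
entry J[1][5] = 0.7071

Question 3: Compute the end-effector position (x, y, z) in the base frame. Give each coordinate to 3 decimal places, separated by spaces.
5.203 3.891 2.903

after link 1: o_1 = (-1.5000, 2.5981, 1.0000)
after link 2: o_2 = (0.5000, 2.5981, 1.0000)
after link 3: o_3 = (1.3660, 4.5981, 0.5000)
after link 4: o_4 = (2.3660, 4.5981, 2.2321)
after link 5: o_5 = (4.4784, 5.3052, 4.4766)
after link 6: o_6 = (5.2031, 3.8910, 2.9034)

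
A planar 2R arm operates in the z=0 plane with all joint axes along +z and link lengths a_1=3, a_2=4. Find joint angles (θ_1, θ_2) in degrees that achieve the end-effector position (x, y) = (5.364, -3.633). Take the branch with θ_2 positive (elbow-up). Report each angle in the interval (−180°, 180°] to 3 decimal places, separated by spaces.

cos θ_2 = (41.9712−3²−4²)/(2·3·4) = 0.7071; θ_2 = 44.9979° (elbow-up)
β = atan2(-3.6330,5.3640) = -34.1095°; ψ = atan2(2.8283,5.8285) = 25.8852°
θ_1 = β − ψ = -59.9947°

-59.995 44.998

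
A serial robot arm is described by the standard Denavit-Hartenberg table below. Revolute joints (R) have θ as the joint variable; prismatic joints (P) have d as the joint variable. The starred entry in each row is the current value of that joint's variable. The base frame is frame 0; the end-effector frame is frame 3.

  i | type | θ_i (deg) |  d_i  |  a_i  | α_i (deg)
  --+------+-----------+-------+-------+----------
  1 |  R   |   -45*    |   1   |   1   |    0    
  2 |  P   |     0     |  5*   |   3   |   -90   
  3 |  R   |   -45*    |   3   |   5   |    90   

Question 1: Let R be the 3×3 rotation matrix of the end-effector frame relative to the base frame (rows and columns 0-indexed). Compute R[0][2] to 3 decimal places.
End-effector z-axis (col 2 of R) = (-0.5000,0.5000,0.7071)
R[0][2] = -0.5000

-0.500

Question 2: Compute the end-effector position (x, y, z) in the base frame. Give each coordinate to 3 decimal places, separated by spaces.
7.450 -3.207 9.536

after link 1: o_1 = (0.7071, -0.7071, 1.0000)
after link 2: o_2 = (2.8284, -2.8284, 6.0000)
after link 3: o_3 = (7.4497, -3.2071, 9.5355)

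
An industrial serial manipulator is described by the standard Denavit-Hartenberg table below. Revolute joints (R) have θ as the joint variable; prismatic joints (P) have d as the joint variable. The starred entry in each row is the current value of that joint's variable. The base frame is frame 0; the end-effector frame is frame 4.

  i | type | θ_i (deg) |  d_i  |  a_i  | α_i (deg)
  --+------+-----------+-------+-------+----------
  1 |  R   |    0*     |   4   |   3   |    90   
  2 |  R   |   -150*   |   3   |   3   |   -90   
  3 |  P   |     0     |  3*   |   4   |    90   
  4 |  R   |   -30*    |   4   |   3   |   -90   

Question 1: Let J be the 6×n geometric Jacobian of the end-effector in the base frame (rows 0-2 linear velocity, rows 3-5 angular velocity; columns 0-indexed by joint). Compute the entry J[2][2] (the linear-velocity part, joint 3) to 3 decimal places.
-0.866

prismatic axis z_2 = (0.5000,-0.0000,-0.8660)
J_v[:, 2] = z_2; J_ω[:, 2] = (0,0,0)
entry J[2][2] = -0.8660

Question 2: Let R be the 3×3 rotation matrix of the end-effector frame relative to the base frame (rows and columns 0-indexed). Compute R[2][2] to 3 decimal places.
End-effector z-axis (col 2 of R) = (0.0000,-0.0000,-1.0000)
R[2][2] = -1.0000

-1.000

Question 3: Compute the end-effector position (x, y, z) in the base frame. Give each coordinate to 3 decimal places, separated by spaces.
-4.562 -7.000 -2.098

after link 1: o_1 = (3.0000, 0.0000, 4.0000)
after link 2: o_2 = (0.4019, -3.0000, 2.5000)
after link 3: o_3 = (-1.5622, -3.0000, -2.0981)
after link 4: o_4 = (-4.5622, -7.0000, -2.0981)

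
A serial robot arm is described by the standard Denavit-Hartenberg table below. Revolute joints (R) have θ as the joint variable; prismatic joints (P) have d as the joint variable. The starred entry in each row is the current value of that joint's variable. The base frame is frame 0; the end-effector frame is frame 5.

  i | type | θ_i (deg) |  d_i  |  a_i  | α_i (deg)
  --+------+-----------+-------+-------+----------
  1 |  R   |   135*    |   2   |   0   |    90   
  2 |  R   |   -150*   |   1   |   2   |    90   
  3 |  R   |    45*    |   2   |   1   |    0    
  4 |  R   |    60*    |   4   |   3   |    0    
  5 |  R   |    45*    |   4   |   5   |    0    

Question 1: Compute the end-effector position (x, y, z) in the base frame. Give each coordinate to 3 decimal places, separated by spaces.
7.090 2.958 11.860

after link 1: o_1 = (0.0000, 0.0000, 2.0000)
after link 2: o_2 = (1.9319, -0.5176, 1.0000)
after link 3: o_3 = (3.5720, -1.1578, 2.3785)
after link 4: o_4 = (6.5597, -0.0475, 6.2308)
after link 5: o_5 = (7.0901, 2.9578, 11.8600)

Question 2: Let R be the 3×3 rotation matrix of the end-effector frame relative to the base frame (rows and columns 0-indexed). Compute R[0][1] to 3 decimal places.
End-effector y-axis (col 1 of R) = (-0.9186,-0.3062,0.2500)
R[0][1] = -0.9186

-0.919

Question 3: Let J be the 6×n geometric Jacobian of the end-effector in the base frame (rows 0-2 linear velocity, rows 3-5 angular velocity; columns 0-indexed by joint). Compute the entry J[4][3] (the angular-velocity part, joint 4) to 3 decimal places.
-0.354

axis z_3 = (0.3536,-0.3536,0.8660); lever o_n−o_3 = (3.5181,4.1155,9.4815)
cross product → J_v[:, 3] = (-6.9164,-0.3055,2.6989)
J_ω[:, 3] = z_3
entry J[4][3] = -0.3536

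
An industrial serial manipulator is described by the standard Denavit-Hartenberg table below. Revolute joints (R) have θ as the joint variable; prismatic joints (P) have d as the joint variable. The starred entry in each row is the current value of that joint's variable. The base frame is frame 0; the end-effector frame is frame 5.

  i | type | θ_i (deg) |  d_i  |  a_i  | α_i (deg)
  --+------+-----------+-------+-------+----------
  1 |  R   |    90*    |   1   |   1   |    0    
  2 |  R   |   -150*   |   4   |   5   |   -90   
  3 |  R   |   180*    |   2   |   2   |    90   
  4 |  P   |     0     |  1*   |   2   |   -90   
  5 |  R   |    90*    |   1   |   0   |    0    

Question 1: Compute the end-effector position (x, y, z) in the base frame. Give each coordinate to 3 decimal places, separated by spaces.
after link 1: o_1 = (0.0000, 1.0000, 1.0000)
after link 2: o_2 = (2.5000, -3.3301, 5.0000)
after link 3: o_3 = (3.2321, -0.5981, 5.0000)
after link 4: o_4 = (2.2321, 1.1340, 4.0000)
after link 5: o_5 = (3.0981, 1.6340, 4.0000)

3.098 1.634 4.000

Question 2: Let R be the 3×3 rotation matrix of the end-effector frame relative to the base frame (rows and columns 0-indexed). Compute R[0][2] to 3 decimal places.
0.866

End-effector z-axis (col 2 of R) = (0.8660,0.5000,0.0000)
R[0][2] = 0.8660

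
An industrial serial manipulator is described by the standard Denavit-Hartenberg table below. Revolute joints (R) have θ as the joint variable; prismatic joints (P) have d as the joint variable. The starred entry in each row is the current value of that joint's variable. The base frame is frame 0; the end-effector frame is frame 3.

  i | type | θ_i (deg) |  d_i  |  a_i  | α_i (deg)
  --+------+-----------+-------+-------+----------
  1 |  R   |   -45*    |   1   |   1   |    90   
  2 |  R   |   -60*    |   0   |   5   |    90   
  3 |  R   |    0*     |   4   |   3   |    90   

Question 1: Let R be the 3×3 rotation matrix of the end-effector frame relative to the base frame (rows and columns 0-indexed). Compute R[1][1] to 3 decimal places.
0.612

End-effector y-axis (col 1 of R) = (-0.6124,0.6124,-0.5000)
R[1][1] = 0.6124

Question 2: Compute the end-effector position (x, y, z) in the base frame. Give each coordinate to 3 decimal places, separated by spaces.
1.086 -1.086 -7.928

after link 1: o_1 = (0.7071, -0.7071, 1.0000)
after link 2: o_2 = (2.4749, -2.4749, -3.3301)
after link 3: o_3 = (1.0860, -1.0860, -7.9282)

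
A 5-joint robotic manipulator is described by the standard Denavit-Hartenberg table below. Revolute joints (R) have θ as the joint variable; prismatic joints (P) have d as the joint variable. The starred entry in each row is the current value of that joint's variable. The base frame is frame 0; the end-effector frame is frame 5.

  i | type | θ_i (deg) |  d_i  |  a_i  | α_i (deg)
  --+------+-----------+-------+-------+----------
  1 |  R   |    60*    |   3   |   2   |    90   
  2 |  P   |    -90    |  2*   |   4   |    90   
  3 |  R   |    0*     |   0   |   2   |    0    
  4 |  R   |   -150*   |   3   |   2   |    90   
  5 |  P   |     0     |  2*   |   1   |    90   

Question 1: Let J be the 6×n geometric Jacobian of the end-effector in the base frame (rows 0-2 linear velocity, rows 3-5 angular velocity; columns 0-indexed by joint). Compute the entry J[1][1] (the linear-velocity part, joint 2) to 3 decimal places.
prismatic axis z_1 = (0.8660,-0.5000,0.0000)
J_v[:, 1] = z_1; J_ω[:, 1] = (0,0,0)
entry J[1][1] = -0.5000

-0.500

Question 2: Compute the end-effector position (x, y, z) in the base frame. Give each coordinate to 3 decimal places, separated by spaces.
1.433 -1.982 0.598

after link 1: o_1 = (1.0000, 1.7321, 3.0000)
after link 2: o_2 = (2.7321, 0.7321, -1.0000)
after link 3: o_3 = (2.7321, 0.7321, -3.0000)
after link 4: o_4 = (0.3660, -1.3660, -1.2679)
after link 5: o_5 = (1.4330, -1.9821, 0.5981)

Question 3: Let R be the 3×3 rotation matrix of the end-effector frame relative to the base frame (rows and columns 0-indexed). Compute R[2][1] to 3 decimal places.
0.500

End-effector y-axis (col 1 of R) = (0.7500,-0.4330,0.5000)
R[2][1] = 0.5000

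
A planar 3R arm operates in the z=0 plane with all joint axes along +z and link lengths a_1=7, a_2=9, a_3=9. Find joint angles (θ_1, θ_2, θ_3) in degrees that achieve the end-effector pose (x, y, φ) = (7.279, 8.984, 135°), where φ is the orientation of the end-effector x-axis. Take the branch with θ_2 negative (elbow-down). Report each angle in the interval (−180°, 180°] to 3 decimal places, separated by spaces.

45.000 -60.003 150.002

wrist centre = target − a_3·(cos φ, sin φ) = (13.6430, 2.6200)
cos θ_2 = (192.9950−7²−9²)/(2·7·9) = 0.5000; θ_2 = -60.0026° (elbow-down)
β = atan2(2.6200,13.6430) = 10.8709°; ψ = atan2(-7.7944,11.4996) = -34.1293°
θ_1 = β − ψ = 45.0003°
θ_3 = φ − θ_1 − θ_2 = 150.0024° (wrapped to (-180°,180°])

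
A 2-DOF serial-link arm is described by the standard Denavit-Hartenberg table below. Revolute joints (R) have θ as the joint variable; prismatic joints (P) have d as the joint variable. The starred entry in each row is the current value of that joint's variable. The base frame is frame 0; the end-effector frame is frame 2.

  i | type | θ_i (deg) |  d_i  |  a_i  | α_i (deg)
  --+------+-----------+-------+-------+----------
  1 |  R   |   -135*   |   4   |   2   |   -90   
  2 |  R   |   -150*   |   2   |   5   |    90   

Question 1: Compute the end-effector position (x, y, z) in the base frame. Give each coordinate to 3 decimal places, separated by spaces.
3.062 0.233 6.500

after link 1: o_1 = (-1.4142, -1.4142, 4.0000)
after link 2: o_2 = (3.0619, 0.2334, 6.5000)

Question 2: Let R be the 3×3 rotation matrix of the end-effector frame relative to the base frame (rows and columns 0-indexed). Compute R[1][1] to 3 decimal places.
-0.707

End-effector y-axis (col 1 of R) = (0.7071,-0.7071,0.0000)
R[1][1] = -0.7071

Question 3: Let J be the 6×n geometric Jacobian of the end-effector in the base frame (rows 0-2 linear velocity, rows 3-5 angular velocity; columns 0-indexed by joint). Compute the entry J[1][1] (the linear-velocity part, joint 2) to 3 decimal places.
axis z_1 = (0.7071,-0.7071,0.0000); lever o_n−o_1 = (4.4761,1.6476,2.5000)
cross product → J_v[:, 1] = (-1.7678,-1.7678,4.3301)
J_ω[:, 1] = z_1
entry J[1][1] = -1.7678

-1.768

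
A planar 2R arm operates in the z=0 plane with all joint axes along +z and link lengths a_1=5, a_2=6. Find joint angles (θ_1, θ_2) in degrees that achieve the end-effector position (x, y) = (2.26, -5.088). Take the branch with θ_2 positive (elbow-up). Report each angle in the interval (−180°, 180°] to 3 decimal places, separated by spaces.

-135.002 120.005

cos θ_2 = (30.9953−5²−6²)/(2·5·6) = -0.5001; θ_2 = 120.0051° (elbow-up)
β = atan2(-5.0880,2.2600) = -66.0501°; ψ = atan2(5.1959,1.9995) = 68.9518°
θ_1 = β − ψ = -135.0018°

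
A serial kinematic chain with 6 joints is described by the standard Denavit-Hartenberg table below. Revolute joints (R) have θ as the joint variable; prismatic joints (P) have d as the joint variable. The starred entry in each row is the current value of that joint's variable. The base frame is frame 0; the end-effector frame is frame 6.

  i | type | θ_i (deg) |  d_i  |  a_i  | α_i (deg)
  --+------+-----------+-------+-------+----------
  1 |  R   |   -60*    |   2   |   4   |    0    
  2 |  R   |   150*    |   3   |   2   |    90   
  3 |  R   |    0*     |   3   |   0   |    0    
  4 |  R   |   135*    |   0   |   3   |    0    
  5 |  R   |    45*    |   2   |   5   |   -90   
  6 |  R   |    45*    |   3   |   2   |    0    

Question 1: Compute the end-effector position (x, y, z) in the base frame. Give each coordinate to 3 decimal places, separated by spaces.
after link 1: o_1 = (2.0000, -3.4641, 2.0000)
after link 2: o_2 = (2.0000, -1.4641, 5.0000)
after link 3: o_3 = (5.0000, -1.4641, 5.0000)
after link 4: o_4 = (5.0000, -3.5854, 7.1213)
after link 5: o_5 = (7.0000, -8.5854, 7.1213)
after link 6: o_6 = (5.5858, -9.9996, 4.1213)

5.586 -10.000 4.121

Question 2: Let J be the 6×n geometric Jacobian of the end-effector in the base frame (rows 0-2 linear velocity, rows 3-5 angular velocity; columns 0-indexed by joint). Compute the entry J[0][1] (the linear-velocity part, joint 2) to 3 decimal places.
axis z_1 = (0.0000,0.0000,1.0000); lever o_n−o_1 = (3.5858,-6.5355,2.1213)
cross product → J_v[:, 1] = (6.5355,3.5858,-0.0000)
J_ω[:, 1] = z_1
entry J[0][1] = 6.5355

6.536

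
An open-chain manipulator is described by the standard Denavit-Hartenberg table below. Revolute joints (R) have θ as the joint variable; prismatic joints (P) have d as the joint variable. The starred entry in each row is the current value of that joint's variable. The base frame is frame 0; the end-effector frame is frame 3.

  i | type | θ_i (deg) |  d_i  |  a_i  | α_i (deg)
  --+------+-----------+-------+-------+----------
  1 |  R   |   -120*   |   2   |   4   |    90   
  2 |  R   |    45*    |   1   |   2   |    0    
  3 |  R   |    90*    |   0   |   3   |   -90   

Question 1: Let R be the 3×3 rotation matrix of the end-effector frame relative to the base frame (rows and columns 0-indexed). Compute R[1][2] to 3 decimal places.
0.612

End-effector z-axis (col 2 of R) = (0.3536,0.6124,-0.7071)
R[1][2] = 0.6124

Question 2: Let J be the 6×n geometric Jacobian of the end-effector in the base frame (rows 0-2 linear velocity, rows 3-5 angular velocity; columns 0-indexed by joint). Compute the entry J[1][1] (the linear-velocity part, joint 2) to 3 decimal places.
3.062

axis z_1 = (-0.8660,0.5000,0.0000); lever o_n−o_1 = (-0.5125,1.1124,3.5355)
cross product → J_v[:, 1] = (1.7678,3.0619,-0.7071)
J_ω[:, 1] = z_1
entry J[1][1] = 3.0619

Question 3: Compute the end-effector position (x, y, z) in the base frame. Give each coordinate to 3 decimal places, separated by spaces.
-2.512 -2.352 5.536

after link 1: o_1 = (-2.0000, -3.4641, 2.0000)
after link 2: o_2 = (-3.5731, -4.1888, 3.4142)
after link 3: o_3 = (-2.5125, -2.3517, 5.5355)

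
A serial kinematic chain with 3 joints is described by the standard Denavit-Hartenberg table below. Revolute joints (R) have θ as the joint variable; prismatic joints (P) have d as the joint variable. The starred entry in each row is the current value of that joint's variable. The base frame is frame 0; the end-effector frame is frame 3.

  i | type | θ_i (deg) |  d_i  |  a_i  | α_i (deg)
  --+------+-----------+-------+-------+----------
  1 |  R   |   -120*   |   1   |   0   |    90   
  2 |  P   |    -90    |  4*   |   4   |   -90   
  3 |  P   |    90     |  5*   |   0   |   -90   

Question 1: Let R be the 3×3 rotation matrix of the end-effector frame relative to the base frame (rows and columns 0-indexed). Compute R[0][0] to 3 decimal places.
End-effector x-axis (col 0 of R) = (0.8660,-0.5000,-0.0000)
R[0][0] = 0.8660

0.866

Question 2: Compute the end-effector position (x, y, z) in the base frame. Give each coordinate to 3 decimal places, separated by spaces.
-5.964 -2.330 -3.000

after link 1: o_1 = (0.0000, 0.0000, 1.0000)
after link 2: o_2 = (-3.4641, 2.0000, -3.0000)
after link 3: o_3 = (-5.9641, -2.3301, -3.0000)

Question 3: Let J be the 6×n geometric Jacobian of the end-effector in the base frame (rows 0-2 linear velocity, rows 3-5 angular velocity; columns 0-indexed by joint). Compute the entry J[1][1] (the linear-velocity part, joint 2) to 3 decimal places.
prismatic axis z_1 = (-0.8660,0.5000,0.0000)
J_v[:, 1] = z_1; J_ω[:, 1] = (0,0,0)
entry J[1][1] = 0.5000

0.500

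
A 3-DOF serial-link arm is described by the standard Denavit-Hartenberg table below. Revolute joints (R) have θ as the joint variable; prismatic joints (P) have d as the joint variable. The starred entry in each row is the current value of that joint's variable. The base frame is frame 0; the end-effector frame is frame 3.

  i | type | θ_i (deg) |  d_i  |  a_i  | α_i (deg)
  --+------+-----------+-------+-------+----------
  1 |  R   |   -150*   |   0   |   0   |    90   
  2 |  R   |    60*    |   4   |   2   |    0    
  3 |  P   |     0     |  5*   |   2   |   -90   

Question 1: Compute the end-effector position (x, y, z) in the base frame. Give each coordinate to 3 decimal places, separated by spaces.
after link 1: o_1 = (0.0000, 0.0000, 0.0000)
after link 2: o_2 = (-2.8660, 2.9641, 1.7321)
after link 3: o_3 = (-6.2321, 6.7942, 3.4641)

-6.232 6.794 3.464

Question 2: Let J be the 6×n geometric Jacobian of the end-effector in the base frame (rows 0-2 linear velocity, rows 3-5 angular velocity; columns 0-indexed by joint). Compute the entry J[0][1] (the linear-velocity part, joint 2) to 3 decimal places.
axis z_1 = (-0.5000,0.8660,0.0000); lever o_n−o_1 = (-6.2321,6.7942,3.4641)
cross product → J_v[:, 1] = (3.0000,1.7321,2.0000)
J_ω[:, 1] = z_1
entry J[0][1] = 3.0000

3.000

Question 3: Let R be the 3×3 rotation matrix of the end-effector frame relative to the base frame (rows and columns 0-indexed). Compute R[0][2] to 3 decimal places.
End-effector z-axis (col 2 of R) = (0.7500,0.4330,0.5000)
R[0][2] = 0.7500

0.750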